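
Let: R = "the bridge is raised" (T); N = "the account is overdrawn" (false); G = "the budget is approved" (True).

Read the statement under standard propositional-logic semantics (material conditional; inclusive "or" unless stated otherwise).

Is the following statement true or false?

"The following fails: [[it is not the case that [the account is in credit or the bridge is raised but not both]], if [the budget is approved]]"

The statement is false.

Formalization: ~(G -> ~(~N xor R))

~N = ~F = T
~N xor R = T xor T = F
~(~N xor R) = ~F = T
G -> ~(~N xor R) = T -> T = T
~(G -> ~(~N xor R)) = ~T = F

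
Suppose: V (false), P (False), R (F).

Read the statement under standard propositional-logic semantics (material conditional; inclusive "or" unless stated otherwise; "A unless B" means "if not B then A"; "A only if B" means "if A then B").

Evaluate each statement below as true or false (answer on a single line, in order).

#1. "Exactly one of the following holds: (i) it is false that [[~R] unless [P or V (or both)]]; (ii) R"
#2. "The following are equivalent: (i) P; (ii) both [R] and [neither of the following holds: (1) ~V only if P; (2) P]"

#1 F, #2 T

#1: Parsed as ¬(¬R ∨ (P ∨ V)) ⊕ R

¬R = ¬F = T
P ∨ V = F ∨ F = F
¬R ∨ (P ∨ V) = T ∨ F = T
¬(¬R ∨ (P ∨ V)) = ¬T = F
¬(¬R ∨ (P ∨ V)) ⊕ R = F ⊕ F = F
Thus #1 is false.

#2: Formalization: P ↔ (R ∧ ((¬V → P) ↓ P))

¬V = ¬F = T
¬V → P = T → F = F
(¬V → P) ↓ P = F ↓ F = T
R ∧ ((¬V → P) ↓ P) = F ∧ T = F
P ↔ (R ∧ ((¬V → P) ↓ P)) = F ↔ F = T
Hence #2 is true.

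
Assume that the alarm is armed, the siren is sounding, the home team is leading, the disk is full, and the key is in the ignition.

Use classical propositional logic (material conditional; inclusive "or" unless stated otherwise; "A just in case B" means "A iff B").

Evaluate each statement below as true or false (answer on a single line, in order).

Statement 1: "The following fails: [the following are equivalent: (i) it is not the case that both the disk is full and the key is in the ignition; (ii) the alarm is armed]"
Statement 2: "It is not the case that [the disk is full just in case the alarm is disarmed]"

Statement 1 True; Statement 2 True

Let P = "the disk is full" (T), H = "the key is in the ignition" (T), L = "the alarm is armed" (T).

Statement 1: This is ¬((P ↑ H) ↔ L).

P ↑ H = T ↑ T = F
(P ↑ H) ↔ L = F ↔ T = F
¬((P ↑ H) ↔ L) = ¬F = T
Thus Statement 1 is true.

Statement 2: In symbols: ¬(P ↔ ¬L)

¬L = ¬T = F
P ↔ ¬L = T ↔ F = F
¬(P ↔ ¬L) = ¬F = T
Thus Statement 2 is true.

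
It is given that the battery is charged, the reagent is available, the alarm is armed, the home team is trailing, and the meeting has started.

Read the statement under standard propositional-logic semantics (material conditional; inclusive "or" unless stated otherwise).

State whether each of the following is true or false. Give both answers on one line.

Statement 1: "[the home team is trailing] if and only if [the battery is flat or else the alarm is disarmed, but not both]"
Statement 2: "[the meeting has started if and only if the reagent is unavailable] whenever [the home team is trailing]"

Statement 1 False; Statement 2 False

Let P = "the home team is leading" (F), D = "the battery is charged" (T), H = "the alarm is armed" (T), Q = "the meeting has started" (T), V = "the reagent is available" (T).

Statement 1: Parsed as ~P <-> (~D xor ~H)

~P = ~F = T
~D = ~T = F
~H = ~T = F
~D xor ~H = F xor F = F
~P <-> (~D xor ~H) = T <-> F = F
Thus Statement 1 is false.

Statement 2: In symbols: ~P -> (Q <-> ~V)

~P = ~F = T
~V = ~T = F
Q <-> ~V = T <-> F = F
~P -> (Q <-> ~V) = T -> F = F
So Statement 2 is false.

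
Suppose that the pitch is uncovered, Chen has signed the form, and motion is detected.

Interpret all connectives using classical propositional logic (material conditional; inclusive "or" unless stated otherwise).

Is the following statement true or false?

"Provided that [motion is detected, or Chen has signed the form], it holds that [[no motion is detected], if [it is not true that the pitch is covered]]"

False

Let R = "motion is detected" (T), Q = "Chen has signed the form" (T), P = "the pitch is covered" (F).
In symbols: (R | Q) -> (~P -> ~R)

R | Q = T | T = T
~P = ~F = T
~R = ~T = F
~P -> ~R = T -> F = F
(R | Q) -> (~P -> ~R) = T -> F = F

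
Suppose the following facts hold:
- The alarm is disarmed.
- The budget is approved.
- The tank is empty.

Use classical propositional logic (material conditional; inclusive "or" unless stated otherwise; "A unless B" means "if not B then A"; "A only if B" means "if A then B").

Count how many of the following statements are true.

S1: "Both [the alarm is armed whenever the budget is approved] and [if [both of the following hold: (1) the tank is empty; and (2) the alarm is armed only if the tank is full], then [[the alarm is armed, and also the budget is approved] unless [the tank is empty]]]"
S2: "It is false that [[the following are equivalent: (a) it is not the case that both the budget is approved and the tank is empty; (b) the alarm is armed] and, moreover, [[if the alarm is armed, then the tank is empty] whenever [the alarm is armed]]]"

0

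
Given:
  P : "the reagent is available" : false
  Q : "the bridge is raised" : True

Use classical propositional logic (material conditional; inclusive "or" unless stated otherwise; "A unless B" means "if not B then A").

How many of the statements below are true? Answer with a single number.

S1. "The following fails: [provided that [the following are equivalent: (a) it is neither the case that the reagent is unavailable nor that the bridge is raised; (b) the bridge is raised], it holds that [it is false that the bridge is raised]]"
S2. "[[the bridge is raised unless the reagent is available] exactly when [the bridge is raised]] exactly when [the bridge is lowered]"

S1: Parsed as not (((not P nor Q) iff Q) -> not Q)

not P = not False = True
not P nor Q = True nor True = False
(not P nor Q) iff Q = False iff True = False
not Q = not True = False
((not P nor Q) iff Q) -> not Q = False -> False = True
not (((not P nor Q) iff Q) -> not Q) = not True = False
So S1 is false.

S2: Parsed as ((Q or P) iff Q) iff not Q

Q or P = True or False = True
(Q or P) iff Q = True iff True = True
not Q = not True = False
((Q or P) iff Q) iff not Q = True iff False = False
Hence S2 is false.

Count: 0.

0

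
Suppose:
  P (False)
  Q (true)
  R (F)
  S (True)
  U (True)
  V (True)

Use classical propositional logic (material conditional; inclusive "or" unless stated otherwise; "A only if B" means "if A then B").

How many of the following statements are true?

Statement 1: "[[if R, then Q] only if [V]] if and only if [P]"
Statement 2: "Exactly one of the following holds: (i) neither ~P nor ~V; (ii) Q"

Statement 1: In symbols: ((R -> Q) -> V) <-> P

R -> Q = F -> T = T
(R -> Q) -> V = T -> T = T
((R -> Q) -> V) <-> P = T <-> F = F
Thus Statement 1 is false.

Statement 2: Formalization: (~P nor ~V) xor Q

~P = ~F = T
~V = ~T = F
~P nor ~V = T nor F = F
(~P nor ~V) xor Q = F xor T = T
Thus Statement 2 is true.

1 of the 2 statements is true.

1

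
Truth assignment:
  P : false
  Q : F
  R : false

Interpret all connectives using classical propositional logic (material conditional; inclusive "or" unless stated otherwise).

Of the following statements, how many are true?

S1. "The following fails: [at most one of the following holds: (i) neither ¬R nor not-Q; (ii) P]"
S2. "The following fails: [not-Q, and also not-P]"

0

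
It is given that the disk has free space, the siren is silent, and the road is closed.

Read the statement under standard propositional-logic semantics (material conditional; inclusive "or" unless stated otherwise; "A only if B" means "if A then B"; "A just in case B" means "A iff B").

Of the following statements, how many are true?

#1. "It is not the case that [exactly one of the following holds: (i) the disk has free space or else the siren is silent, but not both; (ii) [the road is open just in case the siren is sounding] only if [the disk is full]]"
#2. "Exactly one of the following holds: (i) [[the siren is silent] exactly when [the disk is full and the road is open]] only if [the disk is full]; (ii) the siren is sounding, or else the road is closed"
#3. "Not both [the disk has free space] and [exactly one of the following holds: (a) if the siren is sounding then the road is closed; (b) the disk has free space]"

2

Let S = "the disk is full" (F), D = "the siren is sounding" (F), H = "the road is closed" (T).

#1: Parsed as ~((~S xor ~D) xor ((~H <-> D) -> S))

~S = ~F = T
~D = ~F = T
~S xor ~D = T xor T = F
~H = ~T = F
~H <-> D = F <-> F = T
(~H <-> D) -> S = T -> F = F
(~S xor ~D) xor ((~H <-> D) -> S) = F xor F = F
~((~S xor ~D) xor ((~H <-> D) -> S)) = ~F = T
Hence #1 is true.

#2: In symbols: ((~D <-> (S & ~H)) -> S) xor (D | H)

~D = ~F = T
~H = ~T = F
S & ~H = F & F = F
~D <-> (S & ~H) = T <-> F = F
(~D <-> (S & ~H)) -> S = F -> F = T
D | H = F | T = T
((~D <-> (S & ~H)) -> S) xor (D | H) = T xor T = F
Hence #2 is false.

#3: In symbols: ~S nand ((D -> H) xor ~S)

~S = ~F = T
D -> H = F -> T = T
~S = ~F = T
(D -> H) xor ~S = T xor T = F
~S nand ((D -> H) xor ~S) = T nand F = T
Thus #3 is true.

True statements: 2 (#1, #3).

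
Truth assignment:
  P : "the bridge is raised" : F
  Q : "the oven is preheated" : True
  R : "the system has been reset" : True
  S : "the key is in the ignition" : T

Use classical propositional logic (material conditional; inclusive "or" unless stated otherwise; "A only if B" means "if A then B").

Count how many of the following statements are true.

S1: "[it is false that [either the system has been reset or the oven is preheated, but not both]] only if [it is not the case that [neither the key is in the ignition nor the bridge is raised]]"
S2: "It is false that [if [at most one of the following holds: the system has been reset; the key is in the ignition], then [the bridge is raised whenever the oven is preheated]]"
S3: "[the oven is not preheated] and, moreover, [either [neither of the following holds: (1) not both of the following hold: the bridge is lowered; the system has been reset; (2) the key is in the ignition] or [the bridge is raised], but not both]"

S1: Parsed as not (R xor Q) -> not (S nor P)

R xor Q = True xor True = False
not (R xor Q) = not False = True
S nor P = True nor False = False
not (S nor P) = not False = True
not (R xor Q) -> not (S nor P) = True -> True = True
Hence S1 is true.

S2: Parsed as not ((R nand S) -> (Q -> P))

R nand S = True nand True = False
Q -> P = True -> False = False
(R nand S) -> (Q -> P) = False -> False = True
not ((R nand S) -> (Q -> P)) = not True = False
Hence S2 is false.

S3: Parsed as not Q and (((not P nand R) nor S) xor P)

not Q = not True = False
not P = not False = True
not P nand R = True nand True = False
(not P nand R) nor S = False nor True = False
((not P nand R) nor S) xor P = False xor False = False
not Q and (((not P nand R) nor S) xor P) = False and False = False
Hence S3 is false.

True statements: 1 (S1).

1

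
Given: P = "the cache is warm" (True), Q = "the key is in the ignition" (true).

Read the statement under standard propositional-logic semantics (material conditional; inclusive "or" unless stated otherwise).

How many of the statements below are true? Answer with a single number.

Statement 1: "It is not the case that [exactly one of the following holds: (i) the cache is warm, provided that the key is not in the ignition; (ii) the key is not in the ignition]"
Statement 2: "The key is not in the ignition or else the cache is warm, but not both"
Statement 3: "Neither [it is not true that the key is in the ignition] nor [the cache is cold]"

2

Statement 1: Parsed as ¬((¬Q → P) ⊕ ¬Q)

¬Q = ¬T = F
¬Q → P = F → T = T
¬Q = ¬T = F
(¬Q → P) ⊕ ¬Q = T ⊕ F = T
¬((¬Q → P) ⊕ ¬Q) = ¬T = F
Hence Statement 1 is false.

Statement 2: In symbols: ¬Q ⊕ P

¬Q = ¬T = F
¬Q ⊕ P = F ⊕ T = T
Thus Statement 2 is true.

Statement 3: In symbols: ¬Q ↓ ¬P

¬Q = ¬T = F
¬P = ¬T = F
¬Q ↓ ¬P = F ↓ F = T
Hence Statement 3 is true.

True statements: 2 (Statement 2, Statement 3).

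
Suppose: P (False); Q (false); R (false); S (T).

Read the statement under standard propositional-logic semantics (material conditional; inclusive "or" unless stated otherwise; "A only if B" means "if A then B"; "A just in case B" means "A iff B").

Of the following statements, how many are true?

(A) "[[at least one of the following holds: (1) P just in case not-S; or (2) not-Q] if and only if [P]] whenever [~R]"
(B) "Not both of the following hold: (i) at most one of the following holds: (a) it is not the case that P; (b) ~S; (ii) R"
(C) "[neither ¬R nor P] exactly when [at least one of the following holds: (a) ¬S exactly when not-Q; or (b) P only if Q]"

(A): In symbols: ¬R → (((P ↔ ¬S) ∨ ¬Q) ↔ P)

¬R = ¬F = T
¬S = ¬T = F
P ↔ ¬S = F ↔ F = T
¬Q = ¬F = T
(P ↔ ¬S) ∨ ¬Q = T ∨ T = T
((P ↔ ¬S) ∨ ¬Q) ↔ P = T ↔ F = F
¬R → (((P ↔ ¬S) ∨ ¬Q) ↔ P) = T → F = F
So (A) is false.

(B): Parsed as (¬P ↑ ¬S) ↑ R

¬P = ¬F = T
¬S = ¬T = F
¬P ↑ ¬S = T ↑ F = T
(¬P ↑ ¬S) ↑ R = T ↑ F = T
Hence (B) is true.

(C): This is (¬R ↓ P) ↔ ((¬S ↔ ¬Q) ∨ (P → Q)).

¬R = ¬F = T
¬R ↓ P = T ↓ F = F
¬S = ¬T = F
¬Q = ¬F = T
¬S ↔ ¬Q = F ↔ T = F
P → Q = F → F = T
(¬S ↔ ¬Q) ∨ (P → Q) = F ∨ T = T
(¬R ↓ P) ↔ ((¬S ↔ ¬Q) ∨ (P → Q)) = F ↔ T = F
Hence (C) is false.

Count: 1.

1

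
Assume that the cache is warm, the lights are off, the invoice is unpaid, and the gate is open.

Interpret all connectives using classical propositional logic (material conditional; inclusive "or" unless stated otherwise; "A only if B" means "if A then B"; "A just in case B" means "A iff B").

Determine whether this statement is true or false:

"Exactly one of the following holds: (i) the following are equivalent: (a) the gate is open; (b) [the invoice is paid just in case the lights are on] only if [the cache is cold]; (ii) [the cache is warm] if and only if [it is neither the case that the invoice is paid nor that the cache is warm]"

Let U = "the gate is open" (T), V = "the invoice is paid" (F), P = "the lights are on" (F), K = "the cache is warm" (T).
This is (U <-> ((V <-> P) -> ~K)) xor (K <-> (V nor K)).

V <-> P = F <-> F = T
~K = ~T = F
(V <-> P) -> ~K = T -> F = F
U <-> ((V <-> P) -> ~K) = T <-> F = F
V nor K = F nor T = F
K <-> (V nor K) = T <-> F = F
(U <-> ((V <-> P) -> ~K)) xor (K <-> (V nor K)) = F xor F = F

false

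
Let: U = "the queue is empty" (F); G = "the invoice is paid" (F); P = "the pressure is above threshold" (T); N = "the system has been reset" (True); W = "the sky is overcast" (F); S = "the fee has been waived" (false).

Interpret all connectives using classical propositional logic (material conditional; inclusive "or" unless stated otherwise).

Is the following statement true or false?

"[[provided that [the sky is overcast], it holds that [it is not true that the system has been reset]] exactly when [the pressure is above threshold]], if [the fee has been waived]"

True

In symbols: S → ((W → ¬N) ↔ P)

¬N = ¬T = F
W → ¬N = F → F = T
(W → ¬N) ↔ P = T ↔ T = T
S → ((W → ¬N) ↔ P) = F → T = T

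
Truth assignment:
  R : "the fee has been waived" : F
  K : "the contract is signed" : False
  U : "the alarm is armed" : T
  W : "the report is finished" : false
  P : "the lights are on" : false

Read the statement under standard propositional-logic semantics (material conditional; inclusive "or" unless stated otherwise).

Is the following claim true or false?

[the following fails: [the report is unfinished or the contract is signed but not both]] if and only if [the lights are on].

In symbols: ¬(¬W ⊕ K) ↔ P

¬W = ¬F = T
¬W ⊕ K = T ⊕ F = T
¬(¬W ⊕ K) = ¬T = F
¬(¬W ⊕ K) ↔ P = F ↔ F = T

True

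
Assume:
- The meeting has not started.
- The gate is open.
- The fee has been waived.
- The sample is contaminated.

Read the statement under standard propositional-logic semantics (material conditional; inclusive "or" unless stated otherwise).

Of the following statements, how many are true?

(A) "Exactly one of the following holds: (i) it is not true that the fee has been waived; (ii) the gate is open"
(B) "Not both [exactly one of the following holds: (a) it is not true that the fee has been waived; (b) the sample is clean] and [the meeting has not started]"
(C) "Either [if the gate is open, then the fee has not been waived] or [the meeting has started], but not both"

2

Let R = "the fee has been waived" (T), Q = "the gate is open" (T), S = "the sample is contaminated" (T), P = "the meeting has started" (F).

(A): Formalization: ~R xor Q

~R = ~T = F
~R xor Q = F xor T = T
So (A) is true.

(B): In symbols: (~R xor ~S) nand ~P

~R = ~T = F
~S = ~T = F
~R xor ~S = F xor F = F
~P = ~F = T
(~R xor ~S) nand ~P = F nand T = T
So (B) is true.

(C): Parsed as (Q -> ~R) xor P

~R = ~T = F
Q -> ~R = T -> F = F
(Q -> ~R) xor P = F xor F = F
So (C) is false.

Count: 2.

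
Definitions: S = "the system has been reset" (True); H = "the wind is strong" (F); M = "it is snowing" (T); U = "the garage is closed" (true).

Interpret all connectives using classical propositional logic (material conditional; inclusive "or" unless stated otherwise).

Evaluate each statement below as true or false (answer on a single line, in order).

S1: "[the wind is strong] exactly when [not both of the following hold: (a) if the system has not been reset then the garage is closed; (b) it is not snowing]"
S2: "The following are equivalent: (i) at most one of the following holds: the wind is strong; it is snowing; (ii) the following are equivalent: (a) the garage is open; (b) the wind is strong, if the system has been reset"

S1 false; S2 true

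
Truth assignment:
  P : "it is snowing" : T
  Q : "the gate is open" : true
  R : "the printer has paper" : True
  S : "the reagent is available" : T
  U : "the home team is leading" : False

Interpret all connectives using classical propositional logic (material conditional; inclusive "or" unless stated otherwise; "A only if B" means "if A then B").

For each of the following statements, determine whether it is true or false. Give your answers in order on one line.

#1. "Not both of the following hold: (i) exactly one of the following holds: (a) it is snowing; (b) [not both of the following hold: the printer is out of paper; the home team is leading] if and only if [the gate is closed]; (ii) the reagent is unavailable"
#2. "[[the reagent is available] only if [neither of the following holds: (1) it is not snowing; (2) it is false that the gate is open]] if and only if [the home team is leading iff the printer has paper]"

#1: Formalization: (P ⊕ ((¬R ↑ U) ↔ ¬Q)) ↑ ¬S

¬R = ¬T = F
¬R ↑ U = F ↑ F = T
¬Q = ¬T = F
(¬R ↑ U) ↔ ¬Q = T ↔ F = F
P ⊕ ((¬R ↑ U) ↔ ¬Q) = T ⊕ F = T
¬S = ¬T = F
(P ⊕ ((¬R ↑ U) ↔ ¬Q)) ↑ ¬S = T ↑ F = T
Thus #1 is true.

#2: Formalization: (S → (¬P ↓ ¬Q)) ↔ (U ↔ R)

¬P = ¬T = F
¬Q = ¬T = F
¬P ↓ ¬Q = F ↓ F = T
S → (¬P ↓ ¬Q) = T → T = T
U ↔ R = F ↔ T = F
(S → (¬P ↓ ¬Q)) ↔ (U ↔ R) = T ↔ F = F
So #2 is false.

#1 T, #2 F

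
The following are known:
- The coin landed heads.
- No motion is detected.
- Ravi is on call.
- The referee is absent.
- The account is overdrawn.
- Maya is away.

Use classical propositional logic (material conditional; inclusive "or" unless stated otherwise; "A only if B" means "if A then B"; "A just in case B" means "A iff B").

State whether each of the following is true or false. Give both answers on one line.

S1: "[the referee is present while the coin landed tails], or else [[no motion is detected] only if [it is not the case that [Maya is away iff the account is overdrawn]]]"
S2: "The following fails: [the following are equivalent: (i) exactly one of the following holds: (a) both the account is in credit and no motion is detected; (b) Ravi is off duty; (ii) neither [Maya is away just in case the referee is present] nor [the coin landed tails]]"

Let S = "the referee is present" (F), P = "the coin landed heads" (T), Q = "motion is detected" (F), V = "Maya is at home" (F), U = "the account is overdrawn" (T), R = "Ravi is on call" (T).

S1: This is (S ∧ ¬P) ∨ (¬Q → ¬(¬V ↔ U)).

¬P = ¬T = F
S ∧ ¬P = F ∧ F = F
¬Q = ¬F = T
¬V = ¬F = T
¬V ↔ U = T ↔ T = T
¬(¬V ↔ U) = ¬T = F
¬Q → ¬(¬V ↔ U) = T → F = F
(S ∧ ¬P) ∨ (¬Q → ¬(¬V ↔ U)) = F ∨ F = F
Thus S1 is false.

S2: Formalization: ¬(((¬U ∧ ¬Q) ⊕ ¬R) ↔ ((¬V ↔ S) ↓ ¬P))

¬U = ¬T = F
¬Q = ¬F = T
¬U ∧ ¬Q = F ∧ T = F
¬R = ¬T = F
(¬U ∧ ¬Q) ⊕ ¬R = F ⊕ F = F
¬V = ¬F = T
¬V ↔ S = T ↔ F = F
¬P = ¬T = F
(¬V ↔ S) ↓ ¬P = F ↓ F = T
((¬U ∧ ¬Q) ⊕ ¬R) ↔ ((¬V ↔ S) ↓ ¬P) = F ↔ T = F
¬(((¬U ∧ ¬Q) ⊕ ¬R) ↔ ((¬V ↔ S) ↓ ¬P)) = ¬F = T
Thus S2 is true.

S1 F, S2 T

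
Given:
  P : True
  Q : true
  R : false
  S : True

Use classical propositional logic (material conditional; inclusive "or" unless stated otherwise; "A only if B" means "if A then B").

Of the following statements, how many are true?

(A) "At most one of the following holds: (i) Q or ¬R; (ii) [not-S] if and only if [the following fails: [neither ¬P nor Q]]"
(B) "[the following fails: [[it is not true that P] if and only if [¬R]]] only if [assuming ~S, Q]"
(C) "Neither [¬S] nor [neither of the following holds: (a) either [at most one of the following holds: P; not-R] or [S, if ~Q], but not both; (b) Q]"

3

(A): Formalization: (Q or not R) nand (not S iff not (not P nor Q))

not R = not False = True
Q or not R = True or True = True
not S = not True = False
not P = not True = False
not P nor Q = False nor True = False
not (not P nor Q) = not False = True
not S iff not (not P nor Q) = False iff True = False
(Q or not R) nand (not S iff not (not P nor Q)) = True nand False = True
So (A) is true.

(B): In symbols: not (not P iff not R) -> (not S -> Q)

not P = not True = False
not R = not False = True
not P iff not R = False iff True = False
not (not P iff not R) = not False = True
not S = not True = False
not S -> Q = False -> True = True
not (not P iff not R) -> (not S -> Q) = True -> True = True
Thus (B) is true.

(C): This is not S nor (((P nand not R) xor (not Q -> S)) nor Q).

not S = not True = False
not R = not False = True
P nand not R = True nand True = False
not Q = not True = False
not Q -> S = False -> True = True
(P nand not R) xor (not Q -> S) = False xor True = True
((P nand not R) xor (not Q -> S)) nor Q = True nor True = False
not S nor (((P nand not R) xor (not Q -> S)) nor Q) = False nor False = True
Thus (C) is true.

True statements: 3 ((A), (B), (C)).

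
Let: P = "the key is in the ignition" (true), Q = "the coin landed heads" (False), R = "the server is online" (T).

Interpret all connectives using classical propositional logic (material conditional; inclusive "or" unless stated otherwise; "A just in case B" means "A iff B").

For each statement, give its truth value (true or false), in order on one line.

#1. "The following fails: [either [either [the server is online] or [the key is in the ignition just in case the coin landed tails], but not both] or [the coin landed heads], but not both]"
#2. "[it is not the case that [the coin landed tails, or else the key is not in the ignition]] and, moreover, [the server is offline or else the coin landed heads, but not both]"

#1 T, #2 F

#1: In symbols: not ((R xor (P iff not Q)) xor Q)

not Q = not False = True
P iff not Q = True iff True = True
R xor (P iff not Q) = True xor True = False
(R xor (P iff not Q)) xor Q = False xor False = False
not ((R xor (P iff not Q)) xor Q) = not False = True
Hence #1 is true.

#2: Parsed as not (not Q or not P) and (not R xor Q)

not Q = not False = True
not P = not True = False
not Q or not P = True or False = True
not (not Q or not P) = not True = False
not R = not True = False
not R xor Q = False xor False = False
not (not Q or not P) and (not R xor Q) = False and False = False
Hence #2 is false.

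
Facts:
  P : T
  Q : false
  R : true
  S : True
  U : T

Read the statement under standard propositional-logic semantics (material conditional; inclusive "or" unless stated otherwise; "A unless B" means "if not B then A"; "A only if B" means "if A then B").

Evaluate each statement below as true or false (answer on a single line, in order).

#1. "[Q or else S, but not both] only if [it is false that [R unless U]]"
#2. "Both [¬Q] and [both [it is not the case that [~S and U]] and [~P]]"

#1 F; #2 F

#1: Formalization: (Q xor S) -> ~(R | U)

Q xor S = F xor T = T
R | U = T | T = T
~(R | U) = ~T = F
(Q xor S) -> ~(R | U) = T -> F = F
Hence #1 is false.

#2: Parsed as ~Q & (~(~S & U) & ~P)

~Q = ~F = T
~S = ~T = F
~S & U = F & T = F
~(~S & U) = ~F = T
~P = ~T = F
~(~S & U) & ~P = T & F = F
~Q & (~(~S & U) & ~P) = T & F = F
Hence #2 is false.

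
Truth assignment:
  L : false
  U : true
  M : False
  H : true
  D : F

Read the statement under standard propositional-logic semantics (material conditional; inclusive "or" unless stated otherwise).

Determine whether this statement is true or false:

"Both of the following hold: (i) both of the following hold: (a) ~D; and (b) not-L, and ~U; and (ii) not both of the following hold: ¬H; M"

This is (~D & (~L & ~U)) & (~H nand M).

~D = ~F = T
~L = ~F = T
~U = ~T = F
~L & ~U = T & F = F
~D & (~L & ~U) = T & F = F
~H = ~T = F
~H nand M = F nand F = T
(~D & (~L & ~U)) & (~H nand M) = F & T = F

false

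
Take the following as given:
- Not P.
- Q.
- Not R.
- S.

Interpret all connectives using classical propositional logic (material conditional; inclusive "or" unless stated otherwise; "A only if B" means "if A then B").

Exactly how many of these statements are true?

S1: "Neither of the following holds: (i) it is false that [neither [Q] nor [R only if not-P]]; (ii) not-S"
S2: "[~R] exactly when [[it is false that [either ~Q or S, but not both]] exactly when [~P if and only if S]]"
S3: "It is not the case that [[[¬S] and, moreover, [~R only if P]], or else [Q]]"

0

S1: Formalization: ~(Q nor (R -> ~P)) nor ~S

~P = ~F = T
R -> ~P = F -> T = T
Q nor (R -> ~P) = T nor T = F
~(Q nor (R -> ~P)) = ~F = T
~S = ~T = F
~(Q nor (R -> ~P)) nor ~S = T nor F = F
Thus S1 is false.

S2: Formalization: ~R <-> (~(~Q xor S) <-> (~P <-> S))

~R = ~F = T
~Q = ~T = F
~Q xor S = F xor T = T
~(~Q xor S) = ~T = F
~P = ~F = T
~P <-> S = T <-> T = T
~(~Q xor S) <-> (~P <-> S) = F <-> T = F
~R <-> (~(~Q xor S) <-> (~P <-> S)) = T <-> F = F
Thus S2 is false.

S3: Formalization: ~((~S & (~R -> P)) | Q)

~S = ~T = F
~R = ~F = T
~R -> P = T -> F = F
~S & (~R -> P) = F & F = F
(~S & (~R -> P)) | Q = F | T = T
~((~S & (~R -> P)) | Q) = ~T = F
Thus S3 is false.

Count: 0.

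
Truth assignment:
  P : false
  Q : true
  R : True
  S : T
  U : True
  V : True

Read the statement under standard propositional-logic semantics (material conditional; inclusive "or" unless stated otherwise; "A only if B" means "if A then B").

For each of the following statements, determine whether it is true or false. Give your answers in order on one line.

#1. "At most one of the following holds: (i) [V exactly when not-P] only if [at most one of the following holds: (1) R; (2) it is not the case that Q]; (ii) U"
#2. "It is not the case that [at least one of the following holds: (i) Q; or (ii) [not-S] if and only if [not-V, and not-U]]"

#1: This is ((V iff not P) -> (R nand not Q)) nand U.

not P = not False = True
V iff not P = True iff True = True
not Q = not True = False
R nand not Q = True nand False = True
(V iff not P) -> (R nand not Q) = True -> True = True
((V iff not P) -> (R nand not Q)) nand U = True nand True = False
Hence #1 is false.

#2: This is not (Q or (not S iff (not V and not U))).

not S = not True = False
not V = not True = False
not U = not True = False
not V and not U = False and False = False
not S iff (not V and not U) = False iff False = True
Q or (not S iff (not V and not U)) = True or True = True
not (Q or (not S iff (not V and not U))) = not True = False
So #2 is false.

#1 False / #2 False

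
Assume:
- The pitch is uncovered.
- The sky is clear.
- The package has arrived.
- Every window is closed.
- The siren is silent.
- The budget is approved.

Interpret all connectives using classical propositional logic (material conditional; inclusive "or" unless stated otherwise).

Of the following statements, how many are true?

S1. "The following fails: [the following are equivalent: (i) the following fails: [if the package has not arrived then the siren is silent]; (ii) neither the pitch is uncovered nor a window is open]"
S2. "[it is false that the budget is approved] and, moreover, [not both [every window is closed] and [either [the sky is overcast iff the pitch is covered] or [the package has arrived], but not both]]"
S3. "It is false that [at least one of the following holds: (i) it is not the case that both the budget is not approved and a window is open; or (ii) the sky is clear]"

Let L = "the package has arrived" (T), D = "the siren is sounding" (F), R = "the pitch is covered" (F), Q = "a window is open" (F), P = "the budget is approved" (T), H = "the sky is overcast" (F).

S1: This is ¬(¬(¬L → ¬D) ↔ (¬R ↓ Q)).

¬L = ¬T = F
¬D = ¬F = T
¬L → ¬D = F → T = T
¬(¬L → ¬D) = ¬T = F
¬R = ¬F = T
¬R ↓ Q = T ↓ F = F
¬(¬L → ¬D) ↔ (¬R ↓ Q) = F ↔ F = T
¬(¬(¬L → ¬D) ↔ (¬R ↓ Q)) = ¬T = F
So S1 is false.

S2: In symbols: ¬P ∧ (¬Q ↑ ((H ↔ R) ⊕ L))

¬P = ¬T = F
¬Q = ¬F = T
H ↔ R = F ↔ F = T
(H ↔ R) ⊕ L = T ⊕ T = F
¬Q ↑ ((H ↔ R) ⊕ L) = T ↑ F = T
¬P ∧ (¬Q ↑ ((H ↔ R) ⊕ L)) = F ∧ T = F
Hence S2 is false.

S3: Parsed as ¬((¬P ↑ Q) ∨ ¬H)

¬P = ¬T = F
¬P ↑ Q = F ↑ F = T
¬H = ¬F = T
(¬P ↑ Q) ∨ ¬H = T ∨ T = T
¬((¬P ↑ Q) ∨ ¬H) = ¬T = F
So S3 is false.

True statements: 0 (none).

0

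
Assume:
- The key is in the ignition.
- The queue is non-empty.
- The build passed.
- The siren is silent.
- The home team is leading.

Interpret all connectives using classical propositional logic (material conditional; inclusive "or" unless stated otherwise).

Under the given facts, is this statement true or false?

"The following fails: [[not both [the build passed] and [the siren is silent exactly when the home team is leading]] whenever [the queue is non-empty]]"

The statement is true.

Let Q = "the queue is empty" (False), R = "the build passed" (True), S = "the siren is sounding" (False), U = "the home team is leading" (True).
This is not (not Q -> (R nand (not S iff U))).

not Q = not False = True
not S = not False = True
not S iff U = True iff True = True
R nand (not S iff U) = True nand True = False
not Q -> (R nand (not S iff U)) = True -> False = False
not (not Q -> (R nand (not S iff U))) = not False = True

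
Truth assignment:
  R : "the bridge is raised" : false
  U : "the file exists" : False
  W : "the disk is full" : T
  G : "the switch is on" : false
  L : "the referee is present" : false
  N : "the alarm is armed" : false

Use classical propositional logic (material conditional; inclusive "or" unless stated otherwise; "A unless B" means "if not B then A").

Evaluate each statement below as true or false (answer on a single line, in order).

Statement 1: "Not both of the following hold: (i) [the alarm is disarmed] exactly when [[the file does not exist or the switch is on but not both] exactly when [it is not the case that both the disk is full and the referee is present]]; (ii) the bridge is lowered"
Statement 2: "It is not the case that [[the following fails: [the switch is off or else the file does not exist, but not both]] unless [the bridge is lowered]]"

Statement 1 False, Statement 2 False

Statement 1: Parsed as (~N <-> ((~U xor G) <-> (W nand L))) nand ~R

~N = ~F = T
~U = ~F = T
~U xor G = T xor F = T
W nand L = T nand F = T
(~U xor G) <-> (W nand L) = T <-> T = T
~N <-> ((~U xor G) <-> (W nand L)) = T <-> T = T
~R = ~F = T
(~N <-> ((~U xor G) <-> (W nand L))) nand ~R = T nand T = F
Thus Statement 1 is false.

Statement 2: Parsed as ~(~(~G xor ~U) | ~R)

~G = ~F = T
~U = ~F = T
~G xor ~U = T xor T = F
~(~G xor ~U) = ~F = T
~R = ~F = T
~(~G xor ~U) | ~R = T | T = T
~(~(~G xor ~U) | ~R) = ~T = F
So Statement 2 is false.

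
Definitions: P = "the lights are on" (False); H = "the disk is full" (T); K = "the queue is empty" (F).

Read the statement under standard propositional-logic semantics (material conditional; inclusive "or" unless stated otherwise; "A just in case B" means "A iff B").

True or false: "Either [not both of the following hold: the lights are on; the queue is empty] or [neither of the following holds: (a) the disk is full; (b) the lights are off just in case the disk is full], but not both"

True.

This is (P nand K) xor (H nor (~P <-> H)).

P nand K = F nand F = T
~P = ~F = T
~P <-> H = T <-> T = T
H nor (~P <-> H) = T nor T = F
(P nand K) xor (H nor (~P <-> H)) = T xor F = T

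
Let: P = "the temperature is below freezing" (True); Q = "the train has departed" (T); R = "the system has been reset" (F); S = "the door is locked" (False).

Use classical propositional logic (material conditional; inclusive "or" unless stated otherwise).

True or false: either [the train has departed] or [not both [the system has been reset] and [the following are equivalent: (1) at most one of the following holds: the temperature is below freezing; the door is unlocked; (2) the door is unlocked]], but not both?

Parsed as Q xor (R nand ((P nand not S) iff not S))

not S = not False = True
P nand not S = True nand True = False
not S = not False = True
(P nand not S) iff not S = False iff True = False
R nand ((P nand not S) iff not S) = False nand False = True
Q xor (R nand ((P nand not S) iff not S)) = True xor True = False

false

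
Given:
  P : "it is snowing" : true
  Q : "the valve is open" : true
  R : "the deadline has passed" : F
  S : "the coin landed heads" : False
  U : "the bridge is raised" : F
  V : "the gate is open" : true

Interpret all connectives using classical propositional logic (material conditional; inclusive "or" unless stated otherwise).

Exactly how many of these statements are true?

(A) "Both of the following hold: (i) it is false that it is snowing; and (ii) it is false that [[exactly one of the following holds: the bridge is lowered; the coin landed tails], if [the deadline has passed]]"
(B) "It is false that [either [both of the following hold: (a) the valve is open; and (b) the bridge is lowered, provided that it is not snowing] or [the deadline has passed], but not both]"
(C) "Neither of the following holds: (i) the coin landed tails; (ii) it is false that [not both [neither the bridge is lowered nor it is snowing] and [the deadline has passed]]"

0

(A): In symbols: not P and not (R -> (not U xor not S))

not P = not True = False
not U = not False = True
not S = not False = True
not U xor not S = True xor True = False
R -> (not U xor not S) = False -> False = True
not (R -> (not U xor not S)) = not True = False
not P and not (R -> (not U xor not S)) = False and False = False
So (A) is false.

(B): Parsed as not ((Q and (not P -> not U)) xor R)

not P = not True = False
not U = not False = True
not P -> not U = False -> True = True
Q and (not P -> not U) = True and True = True
(Q and (not P -> not U)) xor R = True xor False = True
not ((Q and (not P -> not U)) xor R) = not True = False
Hence (B) is false.

(C): In symbols: not S nor not ((not U nor P) nand R)

not S = not False = True
not U = not False = True
not U nor P = True nor True = False
(not U nor P) nand R = False nand False = True
not ((not U nor P) nand R) = not True = False
not S nor not ((not U nor P) nand R) = True nor False = False
So (C) is false.

Count: 0.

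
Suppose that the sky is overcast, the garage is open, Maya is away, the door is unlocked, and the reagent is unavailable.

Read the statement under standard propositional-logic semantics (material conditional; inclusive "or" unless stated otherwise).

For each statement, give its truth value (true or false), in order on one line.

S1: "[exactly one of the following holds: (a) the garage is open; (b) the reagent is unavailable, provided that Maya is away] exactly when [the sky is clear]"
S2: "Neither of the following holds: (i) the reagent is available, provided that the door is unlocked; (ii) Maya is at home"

S1 true, S2 true

Let U = "the garage is closed" (False), L = "Maya is at home" (False), R = "the reagent is available" (False), G = "the sky is overcast" (True), D = "the door is locked" (False).

S1: Parsed as (not U xor (not L -> not R)) iff not G

not U = not False = True
not L = not False = True
not R = not False = True
not L -> not R = True -> True = True
not U xor (not L -> not R) = True xor True = False
not G = not True = False
(not U xor (not L -> not R)) iff not G = False iff False = True
Hence S1 is true.

S2: Parsed as (not D -> R) nor L

not D = not False = True
not D -> R = True -> False = False
(not D -> R) nor L = False nor False = True
Thus S2 is true.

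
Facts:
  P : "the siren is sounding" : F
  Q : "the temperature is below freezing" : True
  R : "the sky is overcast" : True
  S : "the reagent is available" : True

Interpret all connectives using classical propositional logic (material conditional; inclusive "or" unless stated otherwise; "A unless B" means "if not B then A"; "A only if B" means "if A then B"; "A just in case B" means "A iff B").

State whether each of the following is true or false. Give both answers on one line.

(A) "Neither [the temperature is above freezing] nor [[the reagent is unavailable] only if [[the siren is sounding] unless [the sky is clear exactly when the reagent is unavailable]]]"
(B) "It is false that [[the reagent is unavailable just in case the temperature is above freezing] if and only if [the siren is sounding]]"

(A) F / (B) T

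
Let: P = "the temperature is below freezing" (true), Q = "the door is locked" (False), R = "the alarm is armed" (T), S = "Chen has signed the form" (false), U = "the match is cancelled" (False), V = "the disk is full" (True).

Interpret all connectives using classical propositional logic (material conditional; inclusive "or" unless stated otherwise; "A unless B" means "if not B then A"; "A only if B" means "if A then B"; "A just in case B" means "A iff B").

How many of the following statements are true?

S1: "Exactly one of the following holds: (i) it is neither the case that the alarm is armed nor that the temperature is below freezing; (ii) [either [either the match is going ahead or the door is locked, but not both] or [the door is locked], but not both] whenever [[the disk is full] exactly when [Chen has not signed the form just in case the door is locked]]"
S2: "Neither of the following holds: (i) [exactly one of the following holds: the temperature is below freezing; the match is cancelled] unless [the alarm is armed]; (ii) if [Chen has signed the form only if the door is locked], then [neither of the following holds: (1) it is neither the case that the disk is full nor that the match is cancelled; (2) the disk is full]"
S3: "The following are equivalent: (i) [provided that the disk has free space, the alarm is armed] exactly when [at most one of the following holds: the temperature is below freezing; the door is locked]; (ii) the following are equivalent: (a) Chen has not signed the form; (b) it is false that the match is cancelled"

S1: Parsed as (R ↓ P) ⊕ ((V ↔ (¬S ↔ Q)) → ((¬U ⊕ Q) ⊕ Q))

R ↓ P = T ↓ T = F
¬S = ¬F = T
¬S ↔ Q = T ↔ F = F
V ↔ (¬S ↔ Q) = T ↔ F = F
¬U = ¬F = T
¬U ⊕ Q = T ⊕ F = T
(¬U ⊕ Q) ⊕ Q = T ⊕ F = T
(V ↔ (¬S ↔ Q)) → ((¬U ⊕ Q) ⊕ Q) = F → T = T
(R ↓ P) ⊕ ((V ↔ (¬S ↔ Q)) → ((¬U ⊕ Q) ⊕ Q)) = F ⊕ T = T
Hence S1 is true.

S2: In symbols: ((P ⊕ U) ∨ R) ↓ ((S → Q) → ((V ↓ U) ↓ V))

P ⊕ U = T ⊕ F = T
(P ⊕ U) ∨ R = T ∨ T = T
S → Q = F → F = T
V ↓ U = T ↓ F = F
(V ↓ U) ↓ V = F ↓ T = F
(S → Q) → ((V ↓ U) ↓ V) = T → F = F
((P ⊕ U) ∨ R) ↓ ((S → Q) → ((V ↓ U) ↓ V)) = T ↓ F = F
Thus S2 is false.

S3: Formalization: ((¬V → R) ↔ (P ↑ Q)) ↔ (¬S ↔ ¬U)

¬V = ¬T = F
¬V → R = F → T = T
P ↑ Q = T ↑ F = T
(¬V → R) ↔ (P ↑ Q) = T ↔ T = T
¬S = ¬F = T
¬U = ¬F = T
¬S ↔ ¬U = T ↔ T = T
((¬V → R) ↔ (P ↑ Q)) ↔ (¬S ↔ ¬U) = T ↔ T = T
Hence S3 is true.

2 of the 3 statements are true (S1, S3).

2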